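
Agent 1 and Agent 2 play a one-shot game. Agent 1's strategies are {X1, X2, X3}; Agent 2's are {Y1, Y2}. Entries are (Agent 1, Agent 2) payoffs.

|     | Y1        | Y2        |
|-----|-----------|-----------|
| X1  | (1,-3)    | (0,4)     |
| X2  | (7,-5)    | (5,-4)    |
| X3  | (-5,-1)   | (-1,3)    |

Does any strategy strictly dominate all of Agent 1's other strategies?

A strategy is strictly dominant if it gives Agent 1 a strictly higher payoff than every other strategy, against every choice by the opponent.
X2 strictly dominates: vs Y1: 7 > each of {1, -5}; vs Y2: 5 > each of {0, -1}.

X2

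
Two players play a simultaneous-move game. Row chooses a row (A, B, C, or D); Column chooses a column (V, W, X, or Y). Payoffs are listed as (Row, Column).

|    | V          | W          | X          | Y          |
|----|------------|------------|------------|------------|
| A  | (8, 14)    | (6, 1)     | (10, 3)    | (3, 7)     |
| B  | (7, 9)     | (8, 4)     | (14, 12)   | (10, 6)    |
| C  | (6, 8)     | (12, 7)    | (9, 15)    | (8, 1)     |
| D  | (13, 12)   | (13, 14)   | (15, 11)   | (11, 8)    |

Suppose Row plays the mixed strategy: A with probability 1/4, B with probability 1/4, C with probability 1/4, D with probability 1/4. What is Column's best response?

V

Column's best reply maximizes expected payoff against the mix.
V: (1/4)·14 + (1/4)·9 + (1/4)·8 + (1/4)·12 = 43/4
W: (1/4)·1 + (1/4)·4 + (1/4)·7 + (1/4)·14 = 13/2
X: (1/4)·3 + (1/4)·12 + (1/4)·15 + (1/4)·11 = 41/4
Y: (1/4)·7 + (1/4)·6 + (1/4)·1 + (1/4)·8 = 11/2
Highest expected payoff is 43/4, from V.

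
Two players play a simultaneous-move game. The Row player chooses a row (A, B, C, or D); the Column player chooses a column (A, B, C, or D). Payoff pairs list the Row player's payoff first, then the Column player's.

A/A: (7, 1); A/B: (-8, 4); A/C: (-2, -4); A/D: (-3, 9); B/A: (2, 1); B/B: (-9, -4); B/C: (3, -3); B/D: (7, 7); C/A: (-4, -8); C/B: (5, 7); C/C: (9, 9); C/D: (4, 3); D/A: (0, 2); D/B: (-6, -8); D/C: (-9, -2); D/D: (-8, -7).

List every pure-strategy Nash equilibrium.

(B, D) and (C, C)

A profile is a Nash equilibrium when each player is best-responding to the other.
The Row player's best responses — vs A: A (payoff 7); vs B: C (payoff 5); vs C: C (payoff 9); vs D: B (payoff 7).
The Column player's best responses — vs A: D (payoff 9); vs B: D (payoff 7); vs C: C (payoff 9); vs D: A (payoff 2).
Mutual best responses occur at (B, D) and (C, C); at each, neither player gains by switching.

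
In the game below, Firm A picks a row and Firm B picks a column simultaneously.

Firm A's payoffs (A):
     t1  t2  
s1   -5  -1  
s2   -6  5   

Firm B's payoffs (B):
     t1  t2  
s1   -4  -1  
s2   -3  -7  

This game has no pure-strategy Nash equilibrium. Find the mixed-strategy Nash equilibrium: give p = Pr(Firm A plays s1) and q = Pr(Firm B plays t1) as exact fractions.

Each player's mixing probability is pinned down by making the *other* player indifferent.
Firm B indifferent between t1 and t2: p·(-4) + (1−p)·(-3) = p·(-1) + (1−p)·(-7) ⟹ (-3) + (-1)p = (-7) + 6p ⟹ p = 4/7.
Firm A indifferent between s1 and s2: q·(-5) + (1−q)·(-1) = q·(-6) + (1−q)·5 ⟹ (-1) + (-4)q = 5 + (-11)q ⟹ q = 6/7.

p = 4/7, q = 6/7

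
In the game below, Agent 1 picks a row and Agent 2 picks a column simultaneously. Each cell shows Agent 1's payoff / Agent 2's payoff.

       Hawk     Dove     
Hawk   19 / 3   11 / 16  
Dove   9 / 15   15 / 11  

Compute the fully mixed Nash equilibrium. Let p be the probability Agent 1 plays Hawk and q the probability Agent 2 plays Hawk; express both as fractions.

Each player's mixing probability is pinned down by making the *other* player indifferent.
Agent 2 indifferent between Hawk and Dove: p·3 + (1−p)·15 = p·16 + (1−p)·11 ⟹ 15 + (-12)p = 11 + 5p ⟹ p = 4/17.
Agent 1 indifferent between Hawk and Dove: q·19 + (1−q)·11 = q·9 + (1−q)·15 ⟹ 11 + 8q = 15 + (-6)q ⟹ q = 2/7.

p = 4/17, q = 2/7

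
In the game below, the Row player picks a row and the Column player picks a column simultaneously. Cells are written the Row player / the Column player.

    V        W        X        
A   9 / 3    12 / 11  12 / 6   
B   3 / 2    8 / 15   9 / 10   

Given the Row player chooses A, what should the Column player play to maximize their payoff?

With the Row player fixed at A, the Column player's payoffs are: V → 3, W → 11, X → 6.
The maximum is 11, achieved by W.

W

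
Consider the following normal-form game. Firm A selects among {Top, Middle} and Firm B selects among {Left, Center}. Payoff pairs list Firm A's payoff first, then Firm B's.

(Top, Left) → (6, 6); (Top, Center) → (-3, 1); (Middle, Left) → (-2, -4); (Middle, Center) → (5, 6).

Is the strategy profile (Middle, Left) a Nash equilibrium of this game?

No

Holding Firm B at Left: Firm A gets -2 from Middle but could get 6 by switching to Top. Firm A has a profitable deviation.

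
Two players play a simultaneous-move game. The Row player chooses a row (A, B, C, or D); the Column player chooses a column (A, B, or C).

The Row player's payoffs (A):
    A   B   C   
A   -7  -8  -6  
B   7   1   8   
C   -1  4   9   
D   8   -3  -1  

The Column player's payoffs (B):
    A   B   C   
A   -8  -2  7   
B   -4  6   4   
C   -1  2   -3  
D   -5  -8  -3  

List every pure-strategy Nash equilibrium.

A profile is a Nash equilibrium when each player is best-responding to the other.
The Row player's best responses — vs A: D (payoff 8); vs B: C (payoff 4); vs C: C (payoff 9).
The Column player's best responses — vs A: C (payoff 7); vs B: B (payoff 6); vs C: B (payoff 2); vs D: C (payoff -3).
The only mutual best response is (C, B); neither player gains by switching there.

(C, B)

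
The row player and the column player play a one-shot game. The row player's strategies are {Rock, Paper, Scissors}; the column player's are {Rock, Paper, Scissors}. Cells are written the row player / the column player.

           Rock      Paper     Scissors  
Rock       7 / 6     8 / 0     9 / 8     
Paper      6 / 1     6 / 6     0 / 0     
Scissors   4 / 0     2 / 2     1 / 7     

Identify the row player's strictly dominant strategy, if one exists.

A strategy is strictly dominant if it gives the row player a strictly higher payoff than every other strategy, against every choice by the opponent.
Rock strictly dominates: vs Rock: 7 > each of {6, 4}; vs Paper: 8 > each of {6, 2}; vs Scissors: 9 > each of {0, 1}.

Rock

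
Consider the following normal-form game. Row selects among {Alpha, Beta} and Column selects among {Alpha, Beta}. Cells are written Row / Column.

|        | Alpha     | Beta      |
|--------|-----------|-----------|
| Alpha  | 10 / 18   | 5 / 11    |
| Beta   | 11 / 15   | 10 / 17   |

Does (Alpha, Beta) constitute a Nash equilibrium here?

Holding Column at Beta: Row gets 5 from Alpha but could get 10 by switching to Beta. Row has a profitable deviation.

No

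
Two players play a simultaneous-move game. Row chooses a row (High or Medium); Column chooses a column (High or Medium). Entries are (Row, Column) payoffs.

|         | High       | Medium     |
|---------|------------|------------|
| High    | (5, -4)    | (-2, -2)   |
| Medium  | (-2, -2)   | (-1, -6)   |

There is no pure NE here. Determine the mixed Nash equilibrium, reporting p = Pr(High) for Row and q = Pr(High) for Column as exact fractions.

In a mixed NE each player is indifferent between their pure strategies, so the opponent's mix sets the indifference.
Column indifferent between High and Medium: p·(-4) + (1−p)·(-2) = p·(-2) + (1−p)·(-6) ⟹ (-2) + (-2)p = (-6) + 4p ⟹ p = 2/3.
Row indifferent between High and Medium: q·5 + (1−q)·(-2) = q·(-2) + (1−q)·(-1) ⟹ (-2) + 7q = (-1) + (-1)q ⟹ q = 1/8.

p = 2/3, q = 1/8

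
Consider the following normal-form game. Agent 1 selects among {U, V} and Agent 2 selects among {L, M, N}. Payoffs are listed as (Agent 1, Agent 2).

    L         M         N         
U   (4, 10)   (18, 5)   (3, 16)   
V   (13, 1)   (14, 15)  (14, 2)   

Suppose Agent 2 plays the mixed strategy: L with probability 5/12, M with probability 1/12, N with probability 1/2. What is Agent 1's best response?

Agent 1's best reply maximizes expected payoff against the mix.
U: (5/12)·4 + (1/12)·18 + (1/2)·3 = 14/3
V: (5/12)·13 + (1/12)·14 + (1/2)·14 = 163/12
Highest expected payoff is 163/12, from V.

V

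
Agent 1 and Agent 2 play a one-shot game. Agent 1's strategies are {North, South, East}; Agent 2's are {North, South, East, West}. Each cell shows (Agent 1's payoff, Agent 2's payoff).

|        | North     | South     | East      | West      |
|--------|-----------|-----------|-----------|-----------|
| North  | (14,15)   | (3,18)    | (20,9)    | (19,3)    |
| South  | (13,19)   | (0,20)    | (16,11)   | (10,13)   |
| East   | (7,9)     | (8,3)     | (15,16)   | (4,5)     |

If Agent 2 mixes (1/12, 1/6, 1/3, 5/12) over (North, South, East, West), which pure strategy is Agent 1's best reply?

North

Compute Agent 1's expected payoff from each pure strategy against the given mix.
North: (1/12)·14 + (1/6)·3 + (1/3)·20 + (5/12)·19 = 65/4
South: (1/12)·13 + (1/6)·0 + (1/3)·16 + (5/12)·10 = 127/12
East: (1/12)·7 + (1/6)·8 + (1/3)·15 + (5/12)·4 = 103/12
Highest expected payoff is 65/4, from North.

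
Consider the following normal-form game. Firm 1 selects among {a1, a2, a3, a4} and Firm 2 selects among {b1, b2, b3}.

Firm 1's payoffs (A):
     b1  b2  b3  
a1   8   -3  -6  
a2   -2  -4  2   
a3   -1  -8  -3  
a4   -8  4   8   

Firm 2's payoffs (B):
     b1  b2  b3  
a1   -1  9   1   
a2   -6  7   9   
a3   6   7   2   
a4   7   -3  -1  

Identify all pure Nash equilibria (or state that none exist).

None

Check mutual best responses: a cell is a NE iff neither player can gain by unilaterally deviating.
Firm 1's best responses — vs b1: a1 (payoff 8); vs b2: a4 (payoff 4); vs b3: a4 (payoff 8).
Firm 2's best responses — vs a1: b2 (payoff 9); vs a2: b3 (payoff 9); vs a3: b2 (payoff 7); vs a4: b1 (payoff 7).
No cell has both players best-responding. For instance, Firm 1's best reply to b2 is a4, but against a4 Firm 2 prefers b1 over b2.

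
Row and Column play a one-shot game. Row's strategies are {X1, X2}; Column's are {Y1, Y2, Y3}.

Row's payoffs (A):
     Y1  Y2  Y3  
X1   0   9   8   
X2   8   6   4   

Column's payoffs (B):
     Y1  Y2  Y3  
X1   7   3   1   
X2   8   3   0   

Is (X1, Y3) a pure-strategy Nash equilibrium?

Holding Column at Y3: Row gets 8 from X1, versus 4 from X2. No profitable deviation for Row.
Holding Row at X1: Column gets 1 from Y3 but could get 7 by switching to Y1. Column has a profitable deviation.

No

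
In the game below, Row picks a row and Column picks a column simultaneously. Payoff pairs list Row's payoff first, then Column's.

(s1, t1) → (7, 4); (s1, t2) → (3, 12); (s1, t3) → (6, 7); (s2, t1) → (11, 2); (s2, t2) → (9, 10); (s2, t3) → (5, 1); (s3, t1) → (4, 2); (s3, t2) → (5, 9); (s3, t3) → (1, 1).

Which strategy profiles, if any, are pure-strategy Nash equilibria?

(s2, t2)

A profile is a Nash equilibrium when each player is best-responding to the other.
Row's best responses — vs t1: s2 (payoff 11); vs t2: s2 (payoff 9); vs t3: s1 (payoff 6).
Column's best responses — vs s1: t2 (payoff 12); vs s2: t2 (payoff 10); vs s3: t2 (payoff 9).
The only mutual best response is (s2, t2); neither player gains by switching there.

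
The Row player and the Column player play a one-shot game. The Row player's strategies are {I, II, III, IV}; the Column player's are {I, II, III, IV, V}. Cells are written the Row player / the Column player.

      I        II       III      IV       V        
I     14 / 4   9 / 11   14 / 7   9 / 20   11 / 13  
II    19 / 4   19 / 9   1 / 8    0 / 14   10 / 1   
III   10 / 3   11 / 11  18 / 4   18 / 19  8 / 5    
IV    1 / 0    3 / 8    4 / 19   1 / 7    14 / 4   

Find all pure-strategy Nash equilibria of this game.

A profile is a Nash equilibrium when each player is best-responding to the other.
The Row player's best responses — vs I: II (payoff 19); vs II: II (payoff 19); vs III: III (payoff 18); vs IV: III (payoff 18); vs V: IV (payoff 14).
The Column player's best responses — vs I: IV (payoff 20); vs II: IV (payoff 14); vs III: IV (payoff 19); vs IV: III (payoff 19).
The only mutual best response is (III, IV); neither player gains by switching there.

(III, IV)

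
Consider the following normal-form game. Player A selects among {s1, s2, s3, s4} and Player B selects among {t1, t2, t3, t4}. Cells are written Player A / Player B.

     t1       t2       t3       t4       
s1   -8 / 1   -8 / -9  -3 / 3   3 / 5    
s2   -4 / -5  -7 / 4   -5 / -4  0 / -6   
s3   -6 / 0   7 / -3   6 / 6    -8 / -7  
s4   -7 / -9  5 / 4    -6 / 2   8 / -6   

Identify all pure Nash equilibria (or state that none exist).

Find each player's best response to every opponent strategy; NE are the intersections.
Player A's best responses — vs t1: s2 (payoff -4); vs t2: s3 (payoff 7); vs t3: s3 (payoff 6); vs t4: s4 (payoff 8).
Player B's best responses — vs s1: t4 (payoff 5); vs s2: t2 (payoff 4); vs s3: t3 (payoff 6); vs s4: t2 (payoff 4).
The only mutual best response is (s3, t3); neither player gains by switching there.

(s3, t3)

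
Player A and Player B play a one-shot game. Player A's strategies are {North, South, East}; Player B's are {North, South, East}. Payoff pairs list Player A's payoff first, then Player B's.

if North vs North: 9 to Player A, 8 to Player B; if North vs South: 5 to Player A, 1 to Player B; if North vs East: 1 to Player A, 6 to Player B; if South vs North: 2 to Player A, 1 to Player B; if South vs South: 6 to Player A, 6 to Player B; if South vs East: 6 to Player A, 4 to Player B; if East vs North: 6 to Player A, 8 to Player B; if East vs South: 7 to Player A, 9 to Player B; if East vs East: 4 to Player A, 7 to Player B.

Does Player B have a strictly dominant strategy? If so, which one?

No strictly dominant strategy

Check whether one of Player B's strategies beats all alternatives regardless of what the opponent does.
North is not dominant: against South, South gives 6 > 1.
South is not dominant: against North, North gives 8 > 1.
East is not dominant: against North, North gives 8 > 6.
No single strategy is best against every opponent action.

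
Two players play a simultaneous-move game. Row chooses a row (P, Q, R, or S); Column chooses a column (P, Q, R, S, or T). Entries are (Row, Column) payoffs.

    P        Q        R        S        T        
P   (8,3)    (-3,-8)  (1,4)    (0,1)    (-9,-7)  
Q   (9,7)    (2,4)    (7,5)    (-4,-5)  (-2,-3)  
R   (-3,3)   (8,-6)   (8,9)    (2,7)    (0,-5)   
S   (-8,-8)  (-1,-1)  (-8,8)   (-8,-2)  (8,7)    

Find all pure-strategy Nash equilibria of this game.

(Q, P) and (R, R)

A profile is a Nash equilibrium when each player is best-responding to the other.
Row's best responses — vs P: Q (payoff 9); vs Q: R (payoff 8); vs R: R (payoff 8); vs S: R (payoff 2); vs T: S (payoff 8).
Column's best responses — vs P: R (payoff 4); vs Q: P (payoff 7); vs R: R (payoff 9); vs S: R (payoff 8).
Mutual best responses occur at (Q, P) and (R, R); at each, neither player gains by switching.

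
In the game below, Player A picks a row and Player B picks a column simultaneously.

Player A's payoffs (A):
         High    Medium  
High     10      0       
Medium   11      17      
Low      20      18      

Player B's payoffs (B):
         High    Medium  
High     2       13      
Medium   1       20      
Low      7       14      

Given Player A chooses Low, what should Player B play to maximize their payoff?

Medium

With Player A fixed at Low, Player B's payoffs are: High → 7, Medium → 14.
The maximum is 14, achieved by Medium.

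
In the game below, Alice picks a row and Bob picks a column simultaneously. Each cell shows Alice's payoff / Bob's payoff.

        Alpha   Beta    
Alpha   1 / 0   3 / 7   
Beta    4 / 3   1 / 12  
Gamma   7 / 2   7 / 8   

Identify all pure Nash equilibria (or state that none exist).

Find each player's best response to every opponent strategy; NE are the intersections.
Alice's best responses — vs Alpha: Gamma (payoff 7); vs Beta: Gamma (payoff 7).
Bob's best responses — vs Alpha: Beta (payoff 7); vs Beta: Beta (payoff 12); vs Gamma: Beta (payoff 8).
The only mutual best response is (Gamma, Beta); neither player gains by switching there.

(Gamma, Beta)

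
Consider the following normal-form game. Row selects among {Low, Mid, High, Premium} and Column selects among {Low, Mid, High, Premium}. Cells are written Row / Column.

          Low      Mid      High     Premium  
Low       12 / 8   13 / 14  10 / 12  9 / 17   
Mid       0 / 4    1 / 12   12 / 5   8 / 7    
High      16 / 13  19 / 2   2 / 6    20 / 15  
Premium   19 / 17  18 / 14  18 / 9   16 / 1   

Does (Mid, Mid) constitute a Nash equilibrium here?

No

Holding Column at Mid: Row gets 1 from Mid but could get 19 by switching to High. Row has a profitable deviation.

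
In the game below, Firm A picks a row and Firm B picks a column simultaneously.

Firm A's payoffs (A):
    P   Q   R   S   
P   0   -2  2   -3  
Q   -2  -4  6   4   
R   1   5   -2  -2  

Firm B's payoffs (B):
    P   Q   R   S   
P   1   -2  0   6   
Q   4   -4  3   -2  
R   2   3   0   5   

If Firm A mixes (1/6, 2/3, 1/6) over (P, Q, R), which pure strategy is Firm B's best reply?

P

Compute Firm B's expected payoff from each pure strategy against the given mix.
P: (1/6)·1 + (2/3)·4 + (1/6)·2 = 19/6
Q: (1/6)·(-2) + (2/3)·(-4) + (1/6)·3 = -5/2
R: (1/6)·0 + (2/3)·3 + (1/6)·0 = 2
S: (1/6)·6 + (2/3)·(-2) + (1/6)·5 = 1/2
Highest expected payoff is 19/6, from P.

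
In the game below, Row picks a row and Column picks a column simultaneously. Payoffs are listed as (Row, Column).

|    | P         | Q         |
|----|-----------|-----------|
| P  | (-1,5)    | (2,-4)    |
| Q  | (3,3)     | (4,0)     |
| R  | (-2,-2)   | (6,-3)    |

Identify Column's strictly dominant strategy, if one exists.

A strategy is strictly dominant if it gives Column a strictly higher payoff than every other strategy, against every choice by the opponent.
P strictly dominates: vs P: 5 > -4; vs Q: 3 > 0; vs R: -2 > -3.

P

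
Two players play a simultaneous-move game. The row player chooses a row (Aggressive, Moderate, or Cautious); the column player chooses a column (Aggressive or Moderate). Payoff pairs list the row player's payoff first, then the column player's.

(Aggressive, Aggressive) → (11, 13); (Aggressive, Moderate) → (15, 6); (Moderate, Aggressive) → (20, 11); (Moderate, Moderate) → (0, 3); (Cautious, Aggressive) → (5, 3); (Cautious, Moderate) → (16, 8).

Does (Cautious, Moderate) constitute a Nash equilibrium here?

Yes

Holding the column player at Moderate: the row player gets 16 from Cautious, versus 15 from Aggressive, 0 from Moderate. No profitable deviation for the row player.
Holding the row player at Cautious: the column player gets 8 from Moderate, versus 3 from Aggressive. No profitable deviation for the column player either.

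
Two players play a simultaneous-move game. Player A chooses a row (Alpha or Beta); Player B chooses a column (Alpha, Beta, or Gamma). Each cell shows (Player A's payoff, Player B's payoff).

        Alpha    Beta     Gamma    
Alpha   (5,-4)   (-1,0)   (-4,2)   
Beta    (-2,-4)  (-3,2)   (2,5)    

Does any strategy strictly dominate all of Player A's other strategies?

None

Check whether one of Player A's strategies beats all alternatives regardless of what the opponent does.
Alpha is not dominant: against Gamma, Beta gives 2 > -4.
Beta is not dominant: against Alpha, Alpha gives 5 > -2.
No single strategy is best against every opponent action.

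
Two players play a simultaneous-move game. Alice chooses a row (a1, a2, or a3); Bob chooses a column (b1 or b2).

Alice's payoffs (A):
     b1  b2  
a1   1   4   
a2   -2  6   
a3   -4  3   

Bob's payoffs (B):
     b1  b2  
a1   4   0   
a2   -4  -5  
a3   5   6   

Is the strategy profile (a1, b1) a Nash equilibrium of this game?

Holding Bob at b1: Alice gets 1 from a1, versus -2 from a2, -4 from a3. No profitable deviation for Alice.
Holding Alice at a1: Bob gets 4 from b1, versus 0 from b2. No profitable deviation for Bob either.

Yes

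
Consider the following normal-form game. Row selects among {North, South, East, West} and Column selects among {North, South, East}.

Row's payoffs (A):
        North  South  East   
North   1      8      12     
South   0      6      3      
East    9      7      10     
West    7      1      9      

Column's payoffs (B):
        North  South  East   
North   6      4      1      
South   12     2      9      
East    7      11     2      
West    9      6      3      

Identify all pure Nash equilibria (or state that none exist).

No pure-strategy Nash equilibrium

A profile is a Nash equilibrium when each player is best-responding to the other.
Row's best responses — vs North: East (payoff 9); vs South: North (payoff 8); vs East: North (payoff 12).
Column's best responses — vs North: North (payoff 6); vs South: North (payoff 12); vs East: South (payoff 11); vs West: North (payoff 9).
No cell has both players best-responding. For instance, Row's best reply to North is East, but against East Column prefers South over North.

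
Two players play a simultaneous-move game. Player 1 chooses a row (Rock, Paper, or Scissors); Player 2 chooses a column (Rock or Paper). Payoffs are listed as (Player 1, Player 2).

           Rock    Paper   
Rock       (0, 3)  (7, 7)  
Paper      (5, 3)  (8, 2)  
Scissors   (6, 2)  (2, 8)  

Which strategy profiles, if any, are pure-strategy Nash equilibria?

A profile is a Nash equilibrium when each player is best-responding to the other.
Player 1's best responses — vs Rock: Scissors (payoff 6); vs Paper: Paper (payoff 8).
Player 2's best responses — vs Rock: Paper (payoff 7); vs Paper: Rock (payoff 3); vs Scissors: Paper (payoff 8).
No cell has both players best-responding. For instance, Player 1's best reply to Paper is Paper, but against Paper Player 2 prefers Rock over Paper.

There is no pure-strategy Nash equilibrium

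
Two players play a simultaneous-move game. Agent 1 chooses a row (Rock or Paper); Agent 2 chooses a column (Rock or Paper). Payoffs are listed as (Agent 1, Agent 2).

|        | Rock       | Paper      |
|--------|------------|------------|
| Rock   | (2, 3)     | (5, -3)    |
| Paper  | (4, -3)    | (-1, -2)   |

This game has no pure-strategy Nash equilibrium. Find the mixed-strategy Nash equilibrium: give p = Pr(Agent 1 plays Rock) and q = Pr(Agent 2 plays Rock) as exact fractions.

p = 1/7, q = 3/4

In a mixed NE each player is indifferent between their pure strategies, so the opponent's mix sets the indifference.
Agent 2 indifferent between Rock and Paper: p·3 + (1−p)·(-3) = p·(-3) + (1−p)·(-2) ⟹ (-3) + 6p = (-2) + (-1)p ⟹ p = 1/7.
Agent 1 indifferent between Rock and Paper: q·2 + (1−q)·5 = q·4 + (1−q)·(-1) ⟹ 5 + (-3)q = (-1) + 5q ⟹ q = 3/4.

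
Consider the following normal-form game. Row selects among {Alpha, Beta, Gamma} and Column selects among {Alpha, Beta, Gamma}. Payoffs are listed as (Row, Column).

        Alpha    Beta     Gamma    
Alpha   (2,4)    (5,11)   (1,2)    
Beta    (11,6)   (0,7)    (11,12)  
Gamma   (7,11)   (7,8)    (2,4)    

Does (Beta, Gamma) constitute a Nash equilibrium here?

Holding Column at Gamma: Row gets 11 from Beta, versus 1 from Alpha, 2 from Gamma. No profitable deviation for Row.
Holding Row at Beta: Column gets 12 from Gamma, versus 6 from Alpha, 7 from Beta. No profitable deviation for Column either.

Yes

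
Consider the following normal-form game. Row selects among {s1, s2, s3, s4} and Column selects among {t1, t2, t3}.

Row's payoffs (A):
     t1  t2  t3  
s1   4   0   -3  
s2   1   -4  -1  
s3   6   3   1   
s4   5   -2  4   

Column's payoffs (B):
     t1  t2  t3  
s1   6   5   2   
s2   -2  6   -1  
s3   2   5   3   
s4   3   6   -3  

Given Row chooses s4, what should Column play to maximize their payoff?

t2

With Row fixed at s4, Column's payoffs are: t1 → 3, t2 → 6, t3 → -3.
The maximum is 6, achieved by t2.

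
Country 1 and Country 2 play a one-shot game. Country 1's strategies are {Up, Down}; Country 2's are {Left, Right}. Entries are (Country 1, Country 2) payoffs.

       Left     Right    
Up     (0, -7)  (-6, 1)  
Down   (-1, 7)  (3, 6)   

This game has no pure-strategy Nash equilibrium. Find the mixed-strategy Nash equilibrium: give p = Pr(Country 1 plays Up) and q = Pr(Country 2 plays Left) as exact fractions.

p = 1/9, q = 9/10

Each player's mixing probability is pinned down by making the *other* player indifferent.
Country 2 indifferent between Left and Right: p·(-7) + (1−p)·7 = p·1 + (1−p)·6 ⟹ 7 + (-14)p = 6 + (-5)p ⟹ p = 1/9.
Country 1 indifferent between Up and Down: q·0 + (1−q)·(-6) = q·(-1) + (1−q)·3 ⟹ (-6) + 6q = 3 + (-4)q ⟹ q = 9/10.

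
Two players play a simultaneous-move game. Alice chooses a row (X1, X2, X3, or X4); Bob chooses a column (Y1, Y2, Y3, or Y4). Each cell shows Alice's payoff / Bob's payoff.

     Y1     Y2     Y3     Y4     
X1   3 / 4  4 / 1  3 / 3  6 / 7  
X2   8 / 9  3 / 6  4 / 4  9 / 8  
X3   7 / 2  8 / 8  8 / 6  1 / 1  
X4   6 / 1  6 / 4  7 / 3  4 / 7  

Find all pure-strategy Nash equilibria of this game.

(X2, Y1) and (X3, Y2)

A profile is a Nash equilibrium when each player is best-responding to the other.
Alice's best responses — vs Y1: X2 (payoff 8); vs Y2: X3 (payoff 8); vs Y3: X3 (payoff 8); vs Y4: X2 (payoff 9).
Bob's best responses — vs X1: Y4 (payoff 7); vs X2: Y1 (payoff 9); vs X3: Y2 (payoff 8); vs X4: Y4 (payoff 7).
Mutual best responses occur at (X2, Y1) and (X3, Y2); at each, neither player gains by switching.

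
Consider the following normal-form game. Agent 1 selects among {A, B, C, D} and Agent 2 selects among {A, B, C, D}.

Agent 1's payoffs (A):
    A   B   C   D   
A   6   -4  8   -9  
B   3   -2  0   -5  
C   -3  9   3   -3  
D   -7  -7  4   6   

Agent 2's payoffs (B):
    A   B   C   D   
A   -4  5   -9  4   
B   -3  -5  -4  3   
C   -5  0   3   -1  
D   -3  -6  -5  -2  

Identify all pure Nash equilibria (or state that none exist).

(D, D)

Find each player's best response to every opponent strategy; NE are the intersections.
Agent 1's best responses — vs A: A (payoff 6); vs B: C (payoff 9); vs C: A (payoff 8); vs D: D (payoff 6).
Agent 2's best responses — vs A: B (payoff 5); vs B: D (payoff 3); vs C: C (payoff 3); vs D: D (payoff -2).
The only mutual best response is (D, D); neither player gains by switching there.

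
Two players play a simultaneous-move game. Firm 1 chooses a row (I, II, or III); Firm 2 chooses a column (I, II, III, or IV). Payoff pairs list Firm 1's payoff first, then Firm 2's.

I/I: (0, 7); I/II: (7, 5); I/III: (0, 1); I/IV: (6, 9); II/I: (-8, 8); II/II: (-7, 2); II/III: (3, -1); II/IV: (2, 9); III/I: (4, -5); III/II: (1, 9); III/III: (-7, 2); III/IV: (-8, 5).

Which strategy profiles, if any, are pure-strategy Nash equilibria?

(I, IV)

A profile is a Nash equilibrium when each player is best-responding to the other.
Firm 1's best responses — vs I: III (payoff 4); vs II: I (payoff 7); vs III: II (payoff 3); vs IV: I (payoff 6).
Firm 2's best responses — vs I: IV (payoff 9); vs II: IV (payoff 9); vs III: II (payoff 9).
The only mutual best response is (I, IV); neither player gains by switching there.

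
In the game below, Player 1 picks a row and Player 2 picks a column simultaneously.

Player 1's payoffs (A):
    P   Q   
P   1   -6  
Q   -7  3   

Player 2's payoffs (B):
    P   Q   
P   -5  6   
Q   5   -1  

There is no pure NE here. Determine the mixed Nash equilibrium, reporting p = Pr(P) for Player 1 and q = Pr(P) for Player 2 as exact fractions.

Each player's mixing probability is pinned down by making the *other* player indifferent.
Player 2 indifferent between P and Q: p·(-5) + (1−p)·5 = p·6 + (1−p)·(-1) ⟹ 5 + (-10)p = (-1) + 7p ⟹ p = 6/17.
Player 1 indifferent between P and Q: q·1 + (1−q)·(-6) = q·(-7) + (1−q)·3 ⟹ (-6) + 7q = 3 + (-10)q ⟹ q = 9/17.

p = 6/17, q = 9/17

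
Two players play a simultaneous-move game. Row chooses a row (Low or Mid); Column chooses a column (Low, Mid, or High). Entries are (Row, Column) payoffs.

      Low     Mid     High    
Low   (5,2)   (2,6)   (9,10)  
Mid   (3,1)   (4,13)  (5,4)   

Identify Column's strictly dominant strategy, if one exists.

A strategy is strictly dominant if it gives Column a strictly higher payoff than every other strategy, against every choice by the opponent.
Low is not dominant: against Low, Mid gives 6 > 2.
Mid is not dominant: against Low, High gives 10 > 6.
High is not dominant: against Mid, Mid gives 13 > 4.
No single strategy is best against every opponent action.

None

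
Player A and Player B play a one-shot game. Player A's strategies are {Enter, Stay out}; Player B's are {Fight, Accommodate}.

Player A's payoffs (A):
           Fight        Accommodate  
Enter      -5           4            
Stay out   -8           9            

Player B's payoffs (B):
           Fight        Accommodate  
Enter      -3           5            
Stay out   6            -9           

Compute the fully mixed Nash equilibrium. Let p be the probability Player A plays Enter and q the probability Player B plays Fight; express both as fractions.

Each player's mixing probability is pinned down by making the *other* player indifferent.
Player B indifferent between Fight and Accommodate: p·(-3) + (1−p)·6 = p·5 + (1−p)·(-9) ⟹ 6 + (-9)p = (-9) + 14p ⟹ p = 15/23.
Player A indifferent between Enter and Stay out: q·(-5) + (1−q)·4 = q·(-8) + (1−q)·9 ⟹ 4 + (-9)q = 9 + (-17)q ⟹ q = 5/8.

p = 15/23, q = 5/8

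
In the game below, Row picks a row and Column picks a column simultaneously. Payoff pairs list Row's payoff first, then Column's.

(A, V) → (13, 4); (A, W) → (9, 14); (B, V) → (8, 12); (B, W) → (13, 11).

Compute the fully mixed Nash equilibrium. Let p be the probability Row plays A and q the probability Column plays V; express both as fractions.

p = 1/11, q = 4/9

In a mixed NE each player is indifferent between their pure strategies, so the opponent's mix sets the indifference.
Column indifferent between V and W: p·4 + (1−p)·12 = p·14 + (1−p)·11 ⟹ 12 + (-8)p = 11 + 3p ⟹ p = 1/11.
Row indifferent between A and B: q·13 + (1−q)·9 = q·8 + (1−q)·13 ⟹ 9 + 4q = 13 + (-5)q ⟹ q = 4/9.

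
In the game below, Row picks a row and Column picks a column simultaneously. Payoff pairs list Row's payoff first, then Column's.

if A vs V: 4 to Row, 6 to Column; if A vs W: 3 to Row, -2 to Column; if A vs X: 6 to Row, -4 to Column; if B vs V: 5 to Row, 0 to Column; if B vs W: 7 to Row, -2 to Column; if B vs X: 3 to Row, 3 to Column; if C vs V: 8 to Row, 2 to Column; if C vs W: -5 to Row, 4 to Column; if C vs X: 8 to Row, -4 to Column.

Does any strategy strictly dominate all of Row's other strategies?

No strictly dominant strategy

A strategy is strictly dominant if it gives Row a strictly higher payoff than every other strategy, against every choice by the opponent.
A is not dominant: against V, B gives 5 > 4.
B is not dominant: against V, C gives 8 > 5.
C is not dominant: against W, A gives 3 > -5.
No single strategy is best against every opponent action.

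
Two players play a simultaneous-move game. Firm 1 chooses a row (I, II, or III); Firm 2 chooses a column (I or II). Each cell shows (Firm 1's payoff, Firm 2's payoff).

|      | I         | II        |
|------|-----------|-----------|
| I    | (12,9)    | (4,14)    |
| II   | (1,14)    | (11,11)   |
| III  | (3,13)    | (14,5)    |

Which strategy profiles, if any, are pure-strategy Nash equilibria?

A profile is a Nash equilibrium when each player is best-responding to the other.
Firm 1's best responses — vs I: I (payoff 12); vs II: III (payoff 14).
Firm 2's best responses — vs I: II (payoff 14); vs II: I (payoff 14); vs III: I (payoff 13).
No cell has both players best-responding. For instance, Firm 1's best reply to II is III, but against III Firm 2 prefers I over II.

None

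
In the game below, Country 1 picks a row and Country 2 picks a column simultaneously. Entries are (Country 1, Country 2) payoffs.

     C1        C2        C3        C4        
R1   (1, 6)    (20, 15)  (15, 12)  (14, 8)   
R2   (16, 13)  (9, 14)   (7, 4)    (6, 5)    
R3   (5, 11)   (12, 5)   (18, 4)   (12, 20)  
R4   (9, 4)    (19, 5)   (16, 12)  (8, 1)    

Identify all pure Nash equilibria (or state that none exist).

(R1, C2)

Check mutual best responses: a cell is a NE iff neither player can gain by unilaterally deviating.
Country 1's best responses — vs C1: R2 (payoff 16); vs C2: R1 (payoff 20); vs C3: R3 (payoff 18); vs C4: R1 (payoff 14).
Country 2's best responses — vs R1: C2 (payoff 15); vs R2: C2 (payoff 14); vs R3: C4 (payoff 20); vs R4: C3 (payoff 12).
The only mutual best response is (R1, C2); neither player gains by switching there.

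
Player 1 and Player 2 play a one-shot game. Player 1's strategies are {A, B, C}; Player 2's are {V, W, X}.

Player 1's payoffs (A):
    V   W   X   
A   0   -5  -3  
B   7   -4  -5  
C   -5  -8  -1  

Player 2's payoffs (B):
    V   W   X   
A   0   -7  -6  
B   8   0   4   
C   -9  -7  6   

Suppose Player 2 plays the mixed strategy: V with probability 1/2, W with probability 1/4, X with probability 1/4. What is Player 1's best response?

Player 1's best reply maximizes expected payoff against the mix.
A: (1/2)·0 + (1/4)·(-5) + (1/4)·(-3) = -2
B: (1/2)·7 + (1/4)·(-4) + (1/4)·(-5) = 5/4
C: (1/2)·(-5) + (1/4)·(-8) + (1/4)·(-1) = -19/4
Highest expected payoff is 5/4, from B.

B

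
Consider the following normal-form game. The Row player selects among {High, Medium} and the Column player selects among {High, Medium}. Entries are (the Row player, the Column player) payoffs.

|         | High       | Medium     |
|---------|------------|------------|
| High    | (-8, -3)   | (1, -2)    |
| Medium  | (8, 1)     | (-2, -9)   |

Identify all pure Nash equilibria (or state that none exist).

Find each player's best response to every opponent strategy; NE are the intersections.
The Row player's best responses — vs High: Medium (payoff 8); vs Medium: High (payoff 1).
The Column player's best responses — vs High: Medium (payoff -2); vs Medium: High (payoff 1).
Mutual best responses occur at (High, Medium) and (Medium, High); at each, neither player gains by switching.

(High, Medium) and (Medium, High)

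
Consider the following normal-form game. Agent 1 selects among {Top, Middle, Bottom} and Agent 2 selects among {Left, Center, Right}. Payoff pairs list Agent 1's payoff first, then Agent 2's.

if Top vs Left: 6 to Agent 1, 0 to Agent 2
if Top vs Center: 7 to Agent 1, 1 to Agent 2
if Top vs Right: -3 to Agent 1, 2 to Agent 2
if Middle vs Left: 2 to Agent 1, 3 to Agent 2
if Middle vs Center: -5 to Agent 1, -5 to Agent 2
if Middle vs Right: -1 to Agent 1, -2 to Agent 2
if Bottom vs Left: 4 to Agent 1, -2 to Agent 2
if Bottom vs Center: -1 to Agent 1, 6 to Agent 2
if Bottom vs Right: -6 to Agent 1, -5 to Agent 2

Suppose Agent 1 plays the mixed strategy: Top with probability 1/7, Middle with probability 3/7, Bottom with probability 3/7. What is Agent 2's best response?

Agent 2's best reply maximizes expected payoff against the mix.
Left: (1/7)·0 + (3/7)·3 + (3/7)·(-2) = 3/7
Center: (1/7)·1 + (3/7)·(-5) + (3/7)·6 = 4/7
Right: (1/7)·2 + (3/7)·(-2) + (3/7)·(-5) = -19/7
Highest expected payoff is 4/7, from Center.

Center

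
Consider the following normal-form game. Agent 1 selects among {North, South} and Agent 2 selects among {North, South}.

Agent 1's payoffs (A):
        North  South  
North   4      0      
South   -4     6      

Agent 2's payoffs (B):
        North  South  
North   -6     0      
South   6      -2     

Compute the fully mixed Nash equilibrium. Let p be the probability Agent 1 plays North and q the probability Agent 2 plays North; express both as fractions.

Each player's mixing probability is pinned down by making the *other* player indifferent.
Agent 2 indifferent between North and South: p·(-6) + (1−p)·6 = p·0 + (1−p)·(-2) ⟹ 6 + (-12)p = (-2) + 2p ⟹ p = 4/7.
Agent 1 indifferent between North and South: q·4 + (1−q)·0 = q·(-4) + (1−q)·6 ⟹ 0 + 4q = 6 + (-10)q ⟹ q = 3/7.

p = 4/7, q = 3/7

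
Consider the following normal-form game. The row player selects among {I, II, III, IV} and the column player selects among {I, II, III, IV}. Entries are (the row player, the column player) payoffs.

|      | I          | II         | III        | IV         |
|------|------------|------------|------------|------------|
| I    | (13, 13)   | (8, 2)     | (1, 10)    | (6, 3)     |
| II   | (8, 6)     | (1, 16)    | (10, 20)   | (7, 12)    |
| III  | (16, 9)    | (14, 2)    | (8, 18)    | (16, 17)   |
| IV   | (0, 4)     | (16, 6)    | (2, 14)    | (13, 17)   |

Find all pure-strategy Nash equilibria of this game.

(II, III)

A profile is a Nash equilibrium when each player is best-responding to the other.
The row player's best responses — vs I: III (payoff 16); vs II: IV (payoff 16); vs III: II (payoff 10); vs IV: III (payoff 16).
The column player's best responses — vs I: I (payoff 13); vs II: III (payoff 20); vs III: III (payoff 18); vs IV: IV (payoff 17).
The only mutual best response is (II, III); neither player gains by switching there.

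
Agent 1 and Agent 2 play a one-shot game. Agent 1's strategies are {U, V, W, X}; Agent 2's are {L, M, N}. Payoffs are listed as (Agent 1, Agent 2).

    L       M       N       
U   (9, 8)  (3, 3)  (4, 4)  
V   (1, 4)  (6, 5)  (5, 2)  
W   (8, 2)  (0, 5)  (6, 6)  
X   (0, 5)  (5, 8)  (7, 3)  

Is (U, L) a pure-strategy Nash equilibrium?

Yes

Holding Agent 2 at L: Agent 1 gets 9 from U, versus 1 from V, 8 from W, 0 from X. No profitable deviation for Agent 1.
Holding Agent 1 at U: Agent 2 gets 8 from L, versus 3 from M, 4 from N. No profitable deviation for Agent 2 either.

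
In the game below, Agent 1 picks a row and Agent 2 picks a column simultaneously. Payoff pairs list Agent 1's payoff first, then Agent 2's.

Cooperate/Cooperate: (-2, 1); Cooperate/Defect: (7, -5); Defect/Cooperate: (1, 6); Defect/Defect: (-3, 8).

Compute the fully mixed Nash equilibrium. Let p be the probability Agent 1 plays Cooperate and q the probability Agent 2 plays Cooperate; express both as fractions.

p = 1/4, q = 10/13

Each player's mixing probability is pinned down by making the *other* player indifferent.
Agent 2 indifferent between Cooperate and Defect: p·1 + (1−p)·6 = p·(-5) + (1−p)·8 ⟹ 6 + (-5)p = 8 + (-13)p ⟹ p = 1/4.
Agent 1 indifferent between Cooperate and Defect: q·(-2) + (1−q)·7 = q·1 + (1−q)·(-3) ⟹ 7 + (-9)q = (-3) + 4q ⟹ q = 10/13.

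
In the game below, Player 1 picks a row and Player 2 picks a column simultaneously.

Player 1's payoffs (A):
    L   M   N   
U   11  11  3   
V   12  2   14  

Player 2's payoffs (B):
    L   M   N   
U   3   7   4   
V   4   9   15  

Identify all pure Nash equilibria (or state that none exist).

A profile is a Nash equilibrium when each player is best-responding to the other.
Player 1's best responses — vs L: V (payoff 12); vs M: U (payoff 11); vs N: V (payoff 14).
Player 2's best responses — vs U: M (payoff 7); vs V: N (payoff 15).
Mutual best responses occur at (U, M) and (V, N); at each, neither player gains by switching.

(U, M) and (V, N)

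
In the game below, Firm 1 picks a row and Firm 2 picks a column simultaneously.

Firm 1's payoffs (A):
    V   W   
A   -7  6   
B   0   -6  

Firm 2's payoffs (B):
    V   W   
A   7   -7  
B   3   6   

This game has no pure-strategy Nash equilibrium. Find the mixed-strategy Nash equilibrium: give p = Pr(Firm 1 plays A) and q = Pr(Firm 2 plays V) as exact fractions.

p = 3/17, q = 12/19

In a mixed NE each player is indifferent between their pure strategies, so the opponent's mix sets the indifference.
Firm 2 indifferent between V and W: p·7 + (1−p)·3 = p·(-7) + (1−p)·6 ⟹ 3 + 4p = 6 + (-13)p ⟹ p = 3/17.
Firm 1 indifferent between A and B: q·(-7) + (1−q)·6 = q·0 + (1−q)·(-6) ⟹ 6 + (-13)q = (-6) + 6q ⟹ q = 12/19.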